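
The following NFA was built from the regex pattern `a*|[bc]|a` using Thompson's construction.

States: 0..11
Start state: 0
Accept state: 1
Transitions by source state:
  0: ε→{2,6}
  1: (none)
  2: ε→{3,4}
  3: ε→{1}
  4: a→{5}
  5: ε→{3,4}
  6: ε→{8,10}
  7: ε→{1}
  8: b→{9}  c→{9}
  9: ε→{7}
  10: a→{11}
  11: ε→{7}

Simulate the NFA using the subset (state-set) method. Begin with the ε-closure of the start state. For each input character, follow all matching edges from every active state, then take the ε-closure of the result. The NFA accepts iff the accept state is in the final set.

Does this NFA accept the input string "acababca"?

Answer: REJECT

Trace:
initial (ε-close {0}): {0,1,2,3,4,6,8,10}
'a' @ 1: {1,3,4,5,7,11}  [accepting]
'c' @ 2: {}  — dead — no transitions
rest 'ababca' ignored (set empty)
final: {}; accept 1 not in set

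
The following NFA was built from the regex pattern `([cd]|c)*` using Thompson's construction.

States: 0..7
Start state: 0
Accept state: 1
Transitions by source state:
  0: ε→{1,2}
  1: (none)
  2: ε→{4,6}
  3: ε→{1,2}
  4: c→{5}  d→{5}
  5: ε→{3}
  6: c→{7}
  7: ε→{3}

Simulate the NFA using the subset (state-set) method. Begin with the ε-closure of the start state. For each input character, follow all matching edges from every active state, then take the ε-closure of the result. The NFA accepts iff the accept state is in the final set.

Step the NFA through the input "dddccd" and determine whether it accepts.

Answer: ACCEPT

Steps:
S₀ = ε-closure({0}) = {0,1,2,4,6}
'd' @ 1: {1,2,3,4,5,6}  (accept∈set)
'd' @ 2: {1,2,3,4,5,6}  (accept∈set)
'd' @ 3: {1,2,3,4,5,6}  (accept∈set)
'c' @ 4: {1,2,3,4,5,6,7}  (accept∈set)
'c' @ 5: {1,2,3,4,5,6,7}  (accept∈set)
'd' @ 6: {1,2,3,4,5,6}  (accept∈set)
end set {1,2,3,4,5,6} — state 1 in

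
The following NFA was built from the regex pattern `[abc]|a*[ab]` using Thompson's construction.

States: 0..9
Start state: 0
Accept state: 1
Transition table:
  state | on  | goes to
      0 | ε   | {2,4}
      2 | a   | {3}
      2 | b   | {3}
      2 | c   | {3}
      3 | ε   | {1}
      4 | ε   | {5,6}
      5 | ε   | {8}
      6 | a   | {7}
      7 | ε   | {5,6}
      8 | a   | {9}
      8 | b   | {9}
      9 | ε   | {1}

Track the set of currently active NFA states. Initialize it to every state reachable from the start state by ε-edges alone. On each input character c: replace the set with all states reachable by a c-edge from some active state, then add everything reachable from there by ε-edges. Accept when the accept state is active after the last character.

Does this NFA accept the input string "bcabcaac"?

Answer: REJECT

Derivation:
initial (ε-close {0}): {0,2,4,5,6,8}
'b' @ 1: {1,3,9}  (accept∈set)
'c' @ 2: {}  — dead — no transitions
rest 'abcaac' ignored (set empty)
final: {}; accept 1 not in set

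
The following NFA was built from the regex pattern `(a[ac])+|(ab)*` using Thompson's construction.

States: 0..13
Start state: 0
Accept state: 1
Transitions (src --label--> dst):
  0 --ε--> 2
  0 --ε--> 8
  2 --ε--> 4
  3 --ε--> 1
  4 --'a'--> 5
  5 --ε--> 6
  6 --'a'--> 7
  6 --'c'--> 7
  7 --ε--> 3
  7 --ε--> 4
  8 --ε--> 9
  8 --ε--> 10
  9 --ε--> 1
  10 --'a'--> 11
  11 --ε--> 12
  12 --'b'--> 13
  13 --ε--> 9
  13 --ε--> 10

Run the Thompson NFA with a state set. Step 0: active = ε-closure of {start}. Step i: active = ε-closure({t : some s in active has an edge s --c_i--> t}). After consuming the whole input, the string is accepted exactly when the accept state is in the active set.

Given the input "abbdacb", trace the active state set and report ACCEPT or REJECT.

S₀ = ε-closure({0}) = {0,1,2,4,8,9,10}
'a' @ 1: {5,6,11,12}
'b' @ 2: {1,9,10,13}  [accepting]
'b' @ 3: {}  — dead — no transitions
rest 'dacb' ignored (set empty)
end set {} — state 1 not in

Answer: REJECT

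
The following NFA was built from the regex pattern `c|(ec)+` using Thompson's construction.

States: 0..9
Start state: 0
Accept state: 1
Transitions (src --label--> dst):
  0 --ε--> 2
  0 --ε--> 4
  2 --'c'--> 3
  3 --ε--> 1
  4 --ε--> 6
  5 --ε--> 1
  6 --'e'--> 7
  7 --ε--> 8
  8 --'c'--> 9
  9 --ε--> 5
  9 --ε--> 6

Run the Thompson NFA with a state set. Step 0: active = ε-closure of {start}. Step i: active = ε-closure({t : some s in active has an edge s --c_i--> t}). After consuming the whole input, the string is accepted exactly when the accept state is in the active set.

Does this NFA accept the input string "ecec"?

Answer: ACCEPT

Derivation:
S₀ = ε-closure({0}) = {0,2,4,6}
'e' @ 1: {7,8}
'c' @ 2: {1,5,6,9}  [accepting]
'e' @ 3: {7,8}
'c' @ 4: {1,5,6,9}  [accepting]
after full input: {1,5,6,9}  (accept=1 in)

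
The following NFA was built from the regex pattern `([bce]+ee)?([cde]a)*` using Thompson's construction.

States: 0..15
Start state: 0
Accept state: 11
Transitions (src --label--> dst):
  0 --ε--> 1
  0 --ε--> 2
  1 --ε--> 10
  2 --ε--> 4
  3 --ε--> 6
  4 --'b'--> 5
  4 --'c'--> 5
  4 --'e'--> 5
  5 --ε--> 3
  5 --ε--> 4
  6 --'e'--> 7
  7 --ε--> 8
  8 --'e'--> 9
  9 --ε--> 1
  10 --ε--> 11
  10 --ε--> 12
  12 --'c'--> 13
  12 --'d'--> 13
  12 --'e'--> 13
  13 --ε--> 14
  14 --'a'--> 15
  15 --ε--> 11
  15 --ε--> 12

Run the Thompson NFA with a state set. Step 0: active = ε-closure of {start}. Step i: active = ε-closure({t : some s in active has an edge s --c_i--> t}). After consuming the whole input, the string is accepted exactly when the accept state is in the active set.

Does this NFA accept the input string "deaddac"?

initial (ε-close {0}): {0,1,2,4,10,11,12}
'd' @ 1: {13,14}
'e' @ 2: {}  — dead — no transitions
rest 'addac' ignored (set empty)
end set {} — state 11 not in

Answer: REJECT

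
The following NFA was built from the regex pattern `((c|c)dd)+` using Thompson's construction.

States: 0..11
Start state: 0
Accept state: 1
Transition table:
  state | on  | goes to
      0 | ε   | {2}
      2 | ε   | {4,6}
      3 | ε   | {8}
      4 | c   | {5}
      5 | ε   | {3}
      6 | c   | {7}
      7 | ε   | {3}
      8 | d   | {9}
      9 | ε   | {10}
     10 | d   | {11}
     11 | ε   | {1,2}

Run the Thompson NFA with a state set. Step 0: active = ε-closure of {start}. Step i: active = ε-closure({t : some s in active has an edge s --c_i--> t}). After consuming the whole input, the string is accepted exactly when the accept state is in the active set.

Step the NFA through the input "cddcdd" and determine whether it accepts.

start: ε-closure({0}) = {0,2,4,6}
'c' @ 1: {3,5,7,8}
'd' @ 2: {9,10}
'd' @ 3: {1,2,4,6,11}  ✓accept
'c' @ 4: {3,5,7,8}
'd' @ 5: {9,10}
'd' @ 6: {1,2,4,6,11}  ✓accept
end set {1,2,4,6,11} — state 1 in

Answer: ACCEPT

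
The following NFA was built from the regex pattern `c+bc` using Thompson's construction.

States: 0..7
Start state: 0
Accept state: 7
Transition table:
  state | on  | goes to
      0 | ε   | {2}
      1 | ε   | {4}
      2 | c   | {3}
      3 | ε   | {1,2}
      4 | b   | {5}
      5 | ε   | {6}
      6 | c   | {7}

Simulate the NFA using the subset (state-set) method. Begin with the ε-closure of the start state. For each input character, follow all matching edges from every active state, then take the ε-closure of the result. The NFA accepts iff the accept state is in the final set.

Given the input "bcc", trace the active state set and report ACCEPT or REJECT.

Answer: REJECT

Derivation:
S₀ = ε-closure({0}) = {0,2}
'b' @ 1: {}  — dead — no transitions
rest 'cc' ignored (set empty)
after full input: {}  (accept=7 not in)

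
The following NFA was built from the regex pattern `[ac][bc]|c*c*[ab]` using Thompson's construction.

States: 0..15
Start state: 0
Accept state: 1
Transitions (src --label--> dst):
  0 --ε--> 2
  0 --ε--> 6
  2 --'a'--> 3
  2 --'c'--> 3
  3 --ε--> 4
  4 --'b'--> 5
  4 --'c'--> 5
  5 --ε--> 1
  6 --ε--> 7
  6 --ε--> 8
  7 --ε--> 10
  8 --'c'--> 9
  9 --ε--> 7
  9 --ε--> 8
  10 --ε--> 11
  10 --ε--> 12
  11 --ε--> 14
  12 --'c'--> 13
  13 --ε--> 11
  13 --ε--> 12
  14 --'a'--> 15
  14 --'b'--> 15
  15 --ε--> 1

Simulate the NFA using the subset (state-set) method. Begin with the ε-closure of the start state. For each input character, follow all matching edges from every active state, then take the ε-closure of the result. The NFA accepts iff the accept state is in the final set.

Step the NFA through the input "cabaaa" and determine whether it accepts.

Answer: REJECT

Trace:
start: ε-closure({0}) = {0,2,6,7,8,10,11,12,14}
'c' @ 1: {3,4,7,8,9,10,11,12,13,14}
'a' @ 2: {1,15}  [accepting]
'b' @ 3: {}  — state set empty
rest 'aaa' ignored (set empty)
end set {} — state 1 not in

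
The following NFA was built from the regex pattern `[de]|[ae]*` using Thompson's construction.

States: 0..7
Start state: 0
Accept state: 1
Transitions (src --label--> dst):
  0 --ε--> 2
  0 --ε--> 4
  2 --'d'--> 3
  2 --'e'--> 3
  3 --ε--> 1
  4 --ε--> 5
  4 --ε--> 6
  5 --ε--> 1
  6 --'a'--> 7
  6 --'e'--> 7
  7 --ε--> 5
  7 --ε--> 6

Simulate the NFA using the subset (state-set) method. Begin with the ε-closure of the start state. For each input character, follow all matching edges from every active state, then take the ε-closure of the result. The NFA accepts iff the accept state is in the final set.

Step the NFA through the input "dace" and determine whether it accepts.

Answer: REJECT

Steps:
start: ε-closure({0}) = {0,1,2,4,5,6}
'd' @ 1: {1,3}  (accept∈set)
'a' @ 2: {}  — state set empty
rest 'ce' ignored (set empty)
end set {} — state 1 not in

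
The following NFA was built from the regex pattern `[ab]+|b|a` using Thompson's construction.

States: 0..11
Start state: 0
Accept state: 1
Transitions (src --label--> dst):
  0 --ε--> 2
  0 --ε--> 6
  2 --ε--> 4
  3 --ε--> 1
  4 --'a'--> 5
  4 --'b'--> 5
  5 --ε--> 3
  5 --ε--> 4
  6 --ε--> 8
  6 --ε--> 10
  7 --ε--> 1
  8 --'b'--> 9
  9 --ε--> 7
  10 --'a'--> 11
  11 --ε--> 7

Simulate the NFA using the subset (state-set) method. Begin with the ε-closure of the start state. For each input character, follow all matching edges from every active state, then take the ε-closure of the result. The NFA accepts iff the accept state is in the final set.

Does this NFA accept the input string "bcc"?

initial (ε-close {0}): {0,2,4,6,8,10}
'b' @ 1: {1,3,4,5,7,9}  [accepting]
'c' @ 2: {}  — dead — no transitions
rest 'c' ignored (set empty)
final: {}; accept 1 not in set

Answer: REJECT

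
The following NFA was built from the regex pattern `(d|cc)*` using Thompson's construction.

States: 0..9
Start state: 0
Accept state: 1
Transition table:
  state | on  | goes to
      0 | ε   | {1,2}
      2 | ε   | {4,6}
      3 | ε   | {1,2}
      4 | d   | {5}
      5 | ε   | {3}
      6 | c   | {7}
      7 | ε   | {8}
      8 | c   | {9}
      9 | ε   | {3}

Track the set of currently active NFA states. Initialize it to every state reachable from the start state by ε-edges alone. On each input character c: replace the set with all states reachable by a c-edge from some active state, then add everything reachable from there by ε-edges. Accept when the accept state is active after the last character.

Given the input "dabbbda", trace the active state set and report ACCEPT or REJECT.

S₀ = ε-closure({0}) = {0,1,2,4,6}
'd' @ 1: {1,2,3,4,5,6}  [accepting]
'a' @ 2: {}  — dead — no transitions
rest 'bbbda' ignored (set empty)
end set {} — state 1 not in

Answer: REJECT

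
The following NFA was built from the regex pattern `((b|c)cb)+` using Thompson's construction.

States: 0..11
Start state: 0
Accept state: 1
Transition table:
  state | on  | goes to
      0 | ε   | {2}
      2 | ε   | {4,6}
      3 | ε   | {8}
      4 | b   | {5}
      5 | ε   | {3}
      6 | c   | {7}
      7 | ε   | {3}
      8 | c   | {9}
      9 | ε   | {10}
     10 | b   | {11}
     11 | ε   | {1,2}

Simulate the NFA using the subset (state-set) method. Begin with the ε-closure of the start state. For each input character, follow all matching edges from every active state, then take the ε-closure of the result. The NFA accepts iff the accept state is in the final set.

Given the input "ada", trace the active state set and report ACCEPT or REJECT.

Answer: REJECT

Steps:
initial (ε-close {0}): {0,2,4,6}
'a' @ 1: {}  — no active states
rest 'da' ignored (set empty)
after full input: {}  (accept=1 not in)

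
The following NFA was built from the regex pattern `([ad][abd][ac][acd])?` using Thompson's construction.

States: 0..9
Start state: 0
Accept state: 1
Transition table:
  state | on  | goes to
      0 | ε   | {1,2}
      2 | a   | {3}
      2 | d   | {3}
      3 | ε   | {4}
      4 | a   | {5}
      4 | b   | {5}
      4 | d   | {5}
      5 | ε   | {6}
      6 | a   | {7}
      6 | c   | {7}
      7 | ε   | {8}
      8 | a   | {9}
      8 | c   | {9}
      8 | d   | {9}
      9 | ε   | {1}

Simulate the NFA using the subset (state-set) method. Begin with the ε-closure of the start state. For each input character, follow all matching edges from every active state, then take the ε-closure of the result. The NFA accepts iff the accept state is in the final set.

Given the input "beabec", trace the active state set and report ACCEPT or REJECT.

Answer: REJECT

Steps:
start: ε-closure({0}) = {0,1,2}
'b' @ 1: {}  — no active states
rest 'eabec' ignored (set empty)
after full input: {}  (accept=1 not in)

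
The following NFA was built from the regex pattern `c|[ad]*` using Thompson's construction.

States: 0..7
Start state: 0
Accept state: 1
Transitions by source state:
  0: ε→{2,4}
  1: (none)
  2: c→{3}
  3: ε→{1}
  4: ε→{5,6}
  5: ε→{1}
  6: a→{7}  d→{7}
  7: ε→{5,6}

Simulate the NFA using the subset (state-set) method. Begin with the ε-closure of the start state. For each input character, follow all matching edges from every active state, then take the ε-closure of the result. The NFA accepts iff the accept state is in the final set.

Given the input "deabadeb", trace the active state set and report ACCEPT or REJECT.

Answer: REJECT

Steps:
S₀ = ε-closure({0}) = {0,1,2,4,5,6}
'd' @ 1: {1,5,6,7}  (accept∈set)
'e' @ 2: {}  — no active states
rest 'abadeb' ignored (set empty)
final: {}; accept 1 not in set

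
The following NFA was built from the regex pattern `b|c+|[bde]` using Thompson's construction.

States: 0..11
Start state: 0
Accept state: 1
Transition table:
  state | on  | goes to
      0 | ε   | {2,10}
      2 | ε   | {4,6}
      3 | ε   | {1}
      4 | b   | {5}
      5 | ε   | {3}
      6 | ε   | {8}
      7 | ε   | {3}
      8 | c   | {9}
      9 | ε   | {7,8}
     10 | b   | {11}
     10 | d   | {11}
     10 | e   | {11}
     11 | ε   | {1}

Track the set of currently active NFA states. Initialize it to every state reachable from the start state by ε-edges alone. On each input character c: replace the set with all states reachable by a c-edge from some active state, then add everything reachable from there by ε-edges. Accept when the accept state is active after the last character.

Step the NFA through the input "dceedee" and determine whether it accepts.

Answer: REJECT

Derivation:
start: ε-closure({0}) = {0,2,4,6,8,10}
'd' @ 1: {1,11}  ✓accept
'c' @ 2: {}  — dead — no transitions
rest 'eedee' ignored (set empty)
after full input: {}  (accept=1 not in)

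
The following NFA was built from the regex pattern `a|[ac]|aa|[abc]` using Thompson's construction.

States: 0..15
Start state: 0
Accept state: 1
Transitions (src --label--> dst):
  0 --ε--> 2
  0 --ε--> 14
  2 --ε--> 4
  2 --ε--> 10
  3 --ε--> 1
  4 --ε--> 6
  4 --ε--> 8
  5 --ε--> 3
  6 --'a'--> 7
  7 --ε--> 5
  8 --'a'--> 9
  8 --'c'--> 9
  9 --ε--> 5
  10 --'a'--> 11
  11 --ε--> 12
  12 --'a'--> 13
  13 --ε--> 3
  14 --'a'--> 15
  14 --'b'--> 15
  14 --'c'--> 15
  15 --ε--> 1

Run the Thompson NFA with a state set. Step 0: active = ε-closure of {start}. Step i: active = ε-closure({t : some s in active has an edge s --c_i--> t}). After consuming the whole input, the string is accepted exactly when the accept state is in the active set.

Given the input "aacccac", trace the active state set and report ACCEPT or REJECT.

Answer: REJECT

Trace:
start: ε-closure({0}) = {0,2,4,6,8,10,14}
'a' @ 1: {1,3,5,7,9,11,12,15}  [accepting]
'a' @ 2: {1,3,13}  [accepting]
'c' @ 3: {}  — state set empty
rest 'ccac' ignored (set empty)
end set {} — state 1 not in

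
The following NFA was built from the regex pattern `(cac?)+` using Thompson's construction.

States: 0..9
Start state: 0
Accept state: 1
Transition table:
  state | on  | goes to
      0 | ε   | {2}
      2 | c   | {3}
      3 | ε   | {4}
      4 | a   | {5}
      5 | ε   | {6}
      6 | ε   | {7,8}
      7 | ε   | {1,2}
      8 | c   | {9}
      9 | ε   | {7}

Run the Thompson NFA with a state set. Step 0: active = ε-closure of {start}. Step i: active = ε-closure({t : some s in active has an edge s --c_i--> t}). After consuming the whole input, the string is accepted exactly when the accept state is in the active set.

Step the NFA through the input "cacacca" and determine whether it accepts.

Answer: ACCEPT

Trace:
S₀ = ε-closure({0}) = {0,2}
'c' @ 1: {3,4}
'a' @ 2: {1,2,5,6,7,8}  ✓accept
'c' @ 3: {1,2,3,4,7,9}  ✓accept
'a' @ 4: {1,2,5,6,7,8}  ✓accept
'c' @ 5: {1,2,3,4,7,9}  ✓accept
'c' @ 6: {3,4}
'a' @ 7: {1,2,5,6,7,8}  ✓accept
after full input: {1,2,5,6,7,8}  (accept=1 in)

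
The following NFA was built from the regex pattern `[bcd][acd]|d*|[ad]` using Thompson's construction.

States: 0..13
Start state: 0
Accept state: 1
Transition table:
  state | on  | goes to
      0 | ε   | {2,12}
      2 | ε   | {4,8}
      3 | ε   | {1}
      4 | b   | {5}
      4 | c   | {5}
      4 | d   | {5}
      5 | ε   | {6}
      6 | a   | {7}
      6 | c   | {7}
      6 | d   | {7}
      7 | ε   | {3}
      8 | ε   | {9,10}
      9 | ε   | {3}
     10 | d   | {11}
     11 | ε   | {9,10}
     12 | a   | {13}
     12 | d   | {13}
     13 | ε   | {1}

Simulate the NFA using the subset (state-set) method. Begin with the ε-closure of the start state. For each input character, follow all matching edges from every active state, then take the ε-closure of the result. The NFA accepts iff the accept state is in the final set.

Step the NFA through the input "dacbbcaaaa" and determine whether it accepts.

Answer: REJECT

Trace:
initial (ε-close {0}): {0,1,2,3,4,8,9,10,12}
'd' @ 1: {1,3,5,6,9,10,11,13}  (accept∈set)
'a' @ 2: {1,3,7}  (accept∈set)
'c' @ 3: {}  — dead — no transitions
rest 'bbcaaaa' ignored (set empty)
final: {}; accept 1 not in set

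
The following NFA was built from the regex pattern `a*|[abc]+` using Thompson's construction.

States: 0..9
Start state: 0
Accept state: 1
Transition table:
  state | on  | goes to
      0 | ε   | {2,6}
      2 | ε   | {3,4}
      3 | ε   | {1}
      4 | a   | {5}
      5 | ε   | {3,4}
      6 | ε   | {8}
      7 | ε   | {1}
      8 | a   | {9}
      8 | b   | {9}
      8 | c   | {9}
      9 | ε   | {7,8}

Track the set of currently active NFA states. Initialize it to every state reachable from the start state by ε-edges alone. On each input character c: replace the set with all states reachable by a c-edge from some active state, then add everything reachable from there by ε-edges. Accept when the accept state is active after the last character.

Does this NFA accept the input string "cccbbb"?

initial (ε-close {0}): {0,1,2,3,4,6,8}
'c' @ 1: {1,7,8,9}  (accept∈set)
'c' @ 2: {1,7,8,9}  (accept∈set)
'c' @ 3: {1,7,8,9}  (accept∈set)
'b' @ 4: {1,7,8,9}  (accept∈set)
'b' @ 5: {1,7,8,9}  (accept∈set)
'b' @ 6: {1,7,8,9}  (accept∈set)
end set {1,7,8,9} — state 1 in

Answer: ACCEPT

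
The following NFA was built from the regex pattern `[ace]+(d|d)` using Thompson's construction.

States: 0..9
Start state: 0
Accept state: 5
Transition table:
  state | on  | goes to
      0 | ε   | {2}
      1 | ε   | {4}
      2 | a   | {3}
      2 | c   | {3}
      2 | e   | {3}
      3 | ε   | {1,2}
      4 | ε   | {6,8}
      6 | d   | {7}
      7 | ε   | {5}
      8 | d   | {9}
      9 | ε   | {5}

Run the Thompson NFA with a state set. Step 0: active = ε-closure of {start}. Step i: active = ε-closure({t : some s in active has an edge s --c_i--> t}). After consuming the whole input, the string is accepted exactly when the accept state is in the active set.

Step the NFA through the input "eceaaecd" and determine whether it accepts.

S₀ = ε-closure({0}) = {0,2}
'e' @ 1: {1,2,3,4,6,8}
'c' @ 2: {1,2,3,4,6,8}
'e' @ 3: {1,2,3,4,6,8}
'a' @ 4: {1,2,3,4,6,8}
'a' @ 5: {1,2,3,4,6,8}
'e' @ 6: {1,2,3,4,6,8}
'c' @ 7: {1,2,3,4,6,8}
'd' @ 8: {5,7,9}  ✓accept
end set {5,7,9} — state 5 in

Answer: ACCEPT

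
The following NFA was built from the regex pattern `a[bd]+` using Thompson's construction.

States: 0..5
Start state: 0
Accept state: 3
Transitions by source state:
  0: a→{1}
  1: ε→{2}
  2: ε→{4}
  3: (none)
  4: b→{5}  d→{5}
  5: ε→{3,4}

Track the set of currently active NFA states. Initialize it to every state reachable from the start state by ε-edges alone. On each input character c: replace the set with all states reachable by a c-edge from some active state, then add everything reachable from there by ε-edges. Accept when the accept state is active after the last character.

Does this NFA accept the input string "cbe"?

Answer: REJECT

Steps:
S₀ = ε-closure({0}) = {0}
'c' @ 1: {}  — state set empty
rest 'be' ignored (set empty)
final: {}; accept 3 not in set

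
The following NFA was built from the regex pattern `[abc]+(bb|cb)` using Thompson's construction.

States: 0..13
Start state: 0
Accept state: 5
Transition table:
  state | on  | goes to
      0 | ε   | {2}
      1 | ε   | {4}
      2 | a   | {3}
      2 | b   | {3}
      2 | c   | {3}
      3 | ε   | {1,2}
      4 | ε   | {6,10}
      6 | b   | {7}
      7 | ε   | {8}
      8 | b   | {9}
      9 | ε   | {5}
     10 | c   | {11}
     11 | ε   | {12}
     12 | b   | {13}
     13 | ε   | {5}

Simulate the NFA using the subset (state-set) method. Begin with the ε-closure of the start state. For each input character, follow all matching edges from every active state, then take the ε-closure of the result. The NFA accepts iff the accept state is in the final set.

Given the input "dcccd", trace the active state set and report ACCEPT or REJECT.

initial (ε-close {0}): {0,2}
'd' @ 1: {}  — dead — no transitions
rest 'cccd' ignored (set empty)
final: {}; accept 5 not in set

Answer: REJECT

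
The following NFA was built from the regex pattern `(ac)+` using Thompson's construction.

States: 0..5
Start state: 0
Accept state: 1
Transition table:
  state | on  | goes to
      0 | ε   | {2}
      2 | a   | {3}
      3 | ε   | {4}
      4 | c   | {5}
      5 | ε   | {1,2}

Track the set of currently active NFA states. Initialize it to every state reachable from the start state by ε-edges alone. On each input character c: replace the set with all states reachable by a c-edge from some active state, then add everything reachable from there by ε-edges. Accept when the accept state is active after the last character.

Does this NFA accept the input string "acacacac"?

Answer: ACCEPT

Steps:
S₀ = ε-closure({0}) = {0,2}
'a' @ 1: {3,4}
'c' @ 2: {1,2,5}  ✓accept
'a' @ 3: {3,4}
'c' @ 4: {1,2,5}  ✓accept
'a' @ 5: {3,4}
'c' @ 6: {1,2,5}  ✓accept
'a' @ 7: {3,4}
'c' @ 8: {1,2,5}  ✓accept
after full input: {1,2,5}  (accept=1 in)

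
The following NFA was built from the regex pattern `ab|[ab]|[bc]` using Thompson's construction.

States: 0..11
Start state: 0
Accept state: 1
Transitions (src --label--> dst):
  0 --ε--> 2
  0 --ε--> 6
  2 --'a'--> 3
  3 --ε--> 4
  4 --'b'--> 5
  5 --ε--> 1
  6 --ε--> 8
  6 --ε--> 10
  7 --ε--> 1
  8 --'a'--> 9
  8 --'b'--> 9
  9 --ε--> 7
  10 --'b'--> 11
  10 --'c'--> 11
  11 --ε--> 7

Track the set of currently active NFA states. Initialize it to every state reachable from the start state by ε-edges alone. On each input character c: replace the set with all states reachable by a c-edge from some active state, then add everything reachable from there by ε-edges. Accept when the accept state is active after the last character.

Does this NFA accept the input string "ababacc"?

Answer: REJECT

Trace:
S₀ = ε-closure({0}) = {0,2,6,8,10}
'a' @ 1: {1,3,4,7,9}  [accepting]
'b' @ 2: {1,5}  [accepting]
'a' @ 3: {}  — dead — no transitions
rest 'bacc' ignored (set empty)
after full input: {}  (accept=1 not in)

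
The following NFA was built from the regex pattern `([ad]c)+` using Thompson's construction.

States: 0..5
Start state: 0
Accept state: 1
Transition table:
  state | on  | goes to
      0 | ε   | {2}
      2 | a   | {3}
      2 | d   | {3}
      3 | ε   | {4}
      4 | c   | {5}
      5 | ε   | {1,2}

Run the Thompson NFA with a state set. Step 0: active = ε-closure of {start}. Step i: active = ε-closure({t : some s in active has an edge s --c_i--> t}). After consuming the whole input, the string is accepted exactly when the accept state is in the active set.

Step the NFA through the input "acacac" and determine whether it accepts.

Answer: ACCEPT

Derivation:
S₀ = ε-closure({0}) = {0,2}
'a' @ 1: {3,4}
'c' @ 2: {1,2,5}  ✓accept
'a' @ 3: {3,4}
'c' @ 4: {1,2,5}  ✓accept
'a' @ 5: {3,4}
'c' @ 6: {1,2,5}  ✓accept
final: {1,2,5}; accept 1 in set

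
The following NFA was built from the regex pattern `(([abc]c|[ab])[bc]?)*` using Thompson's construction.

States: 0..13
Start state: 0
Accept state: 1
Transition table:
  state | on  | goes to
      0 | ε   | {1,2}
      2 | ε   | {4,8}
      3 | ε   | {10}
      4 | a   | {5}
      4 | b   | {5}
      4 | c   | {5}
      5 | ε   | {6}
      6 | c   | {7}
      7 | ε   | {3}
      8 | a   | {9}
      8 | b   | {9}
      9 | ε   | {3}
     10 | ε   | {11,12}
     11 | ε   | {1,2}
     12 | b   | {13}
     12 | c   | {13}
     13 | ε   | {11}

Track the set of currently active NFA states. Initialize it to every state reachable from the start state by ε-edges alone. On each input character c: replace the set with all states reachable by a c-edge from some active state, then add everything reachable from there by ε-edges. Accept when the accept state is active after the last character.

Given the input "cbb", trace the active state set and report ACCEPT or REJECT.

initial (ε-close {0}): {0,1,2,4,8}
'c' @ 1: {5,6}
'b' @ 2: {}  — dead — no transitions
rest 'b' ignored (set empty)
end set {} — state 1 not in

Answer: REJECT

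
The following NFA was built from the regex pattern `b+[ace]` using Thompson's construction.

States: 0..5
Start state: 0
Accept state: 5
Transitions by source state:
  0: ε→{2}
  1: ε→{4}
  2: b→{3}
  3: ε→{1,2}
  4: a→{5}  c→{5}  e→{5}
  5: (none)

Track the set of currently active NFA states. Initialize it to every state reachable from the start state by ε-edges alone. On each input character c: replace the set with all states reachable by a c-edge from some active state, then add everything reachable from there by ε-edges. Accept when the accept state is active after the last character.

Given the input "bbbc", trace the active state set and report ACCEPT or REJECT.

start: ε-closure({0}) = {0,2}
'b' @ 1: {1,2,3,4}
'b' @ 2: {1,2,3,4}
'b' @ 3: {1,2,3,4}
'c' @ 4: {5}  (accept∈set)
after full input: {5}  (accept=5 in)

Answer: ACCEPT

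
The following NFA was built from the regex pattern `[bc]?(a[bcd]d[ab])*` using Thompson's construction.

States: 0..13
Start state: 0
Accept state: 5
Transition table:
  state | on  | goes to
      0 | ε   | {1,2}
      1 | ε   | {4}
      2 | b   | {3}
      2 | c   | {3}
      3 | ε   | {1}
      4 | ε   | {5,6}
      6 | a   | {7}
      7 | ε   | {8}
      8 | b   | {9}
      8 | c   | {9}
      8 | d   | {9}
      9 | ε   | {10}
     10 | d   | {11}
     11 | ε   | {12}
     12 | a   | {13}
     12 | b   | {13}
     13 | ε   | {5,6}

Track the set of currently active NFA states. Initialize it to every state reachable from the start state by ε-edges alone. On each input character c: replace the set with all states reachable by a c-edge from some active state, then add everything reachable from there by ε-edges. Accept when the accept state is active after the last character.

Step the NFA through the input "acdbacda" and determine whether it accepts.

start: ε-closure({0}) = {0,1,2,4,5,6}
'a' @ 1: {7,8}
'c' @ 2: {9,10}
'd' @ 3: {11,12}
'b' @ 4: {5,6,13}  [accepting]
'a' @ 5: {7,8}
'c' @ 6: {9,10}
'd' @ 7: {11,12}
'a' @ 8: {5,6,13}  [accepting]
after full input: {5,6,13}  (accept=5 in)

Answer: ACCEPT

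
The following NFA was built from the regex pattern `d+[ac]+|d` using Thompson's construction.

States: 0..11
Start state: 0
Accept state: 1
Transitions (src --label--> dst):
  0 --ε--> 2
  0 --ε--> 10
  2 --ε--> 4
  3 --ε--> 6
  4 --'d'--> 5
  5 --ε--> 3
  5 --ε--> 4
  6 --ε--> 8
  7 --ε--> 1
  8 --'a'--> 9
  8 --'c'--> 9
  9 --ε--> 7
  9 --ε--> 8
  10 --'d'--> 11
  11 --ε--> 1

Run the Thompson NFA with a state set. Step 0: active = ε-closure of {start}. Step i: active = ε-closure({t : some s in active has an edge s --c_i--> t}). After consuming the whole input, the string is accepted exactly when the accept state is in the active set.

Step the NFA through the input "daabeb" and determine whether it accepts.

Answer: REJECT

Trace:
start: ε-closure({0}) = {0,2,4,10}
'd' @ 1: {1,3,4,5,6,8,11}  (accept∈set)
'a' @ 2: {1,7,8,9}  (accept∈set)
'a' @ 3: {1,7,8,9}  (accept∈set)
'b' @ 4: {}  — no active states
rest 'eb' ignored (set empty)
final: {}; accept 1 not in set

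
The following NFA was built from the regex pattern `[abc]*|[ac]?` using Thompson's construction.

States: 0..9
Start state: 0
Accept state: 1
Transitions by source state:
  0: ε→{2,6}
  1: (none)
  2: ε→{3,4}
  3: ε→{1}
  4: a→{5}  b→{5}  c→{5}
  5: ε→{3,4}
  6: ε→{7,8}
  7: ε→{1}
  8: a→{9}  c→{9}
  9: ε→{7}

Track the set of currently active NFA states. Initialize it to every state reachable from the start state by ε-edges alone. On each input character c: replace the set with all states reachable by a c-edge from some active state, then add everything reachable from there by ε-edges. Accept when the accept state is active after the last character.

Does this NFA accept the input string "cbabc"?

initial (ε-close {0}): {0,1,2,3,4,6,7,8}
'c' @ 1: {1,3,4,5,7,9}  (accept∈set)
'b' @ 2: {1,3,4,5}  (accept∈set)
'a' @ 3: {1,3,4,5}  (accept∈set)
'b' @ 4: {1,3,4,5}  (accept∈set)
'c' @ 5: {1,3,4,5}  (accept∈set)
end set {1,3,4,5} — state 1 in

Answer: ACCEPT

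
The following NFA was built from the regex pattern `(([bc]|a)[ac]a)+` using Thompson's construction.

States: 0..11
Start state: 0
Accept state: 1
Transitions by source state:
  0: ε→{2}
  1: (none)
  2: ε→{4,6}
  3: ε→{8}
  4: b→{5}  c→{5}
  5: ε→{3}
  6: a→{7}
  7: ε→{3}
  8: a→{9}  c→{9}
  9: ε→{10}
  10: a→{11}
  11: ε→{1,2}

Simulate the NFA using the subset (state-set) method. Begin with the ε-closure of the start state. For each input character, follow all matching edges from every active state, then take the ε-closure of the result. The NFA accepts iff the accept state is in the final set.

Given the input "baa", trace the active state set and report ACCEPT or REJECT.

S₀ = ε-closure({0}) = {0,2,4,6}
'b' @ 1: {3,5,8}
'a' @ 2: {9,10}
'a' @ 3: {1,2,4,6,11}  (accept∈set)
after full input: {1,2,4,6,11}  (accept=1 in)

Answer: ACCEPT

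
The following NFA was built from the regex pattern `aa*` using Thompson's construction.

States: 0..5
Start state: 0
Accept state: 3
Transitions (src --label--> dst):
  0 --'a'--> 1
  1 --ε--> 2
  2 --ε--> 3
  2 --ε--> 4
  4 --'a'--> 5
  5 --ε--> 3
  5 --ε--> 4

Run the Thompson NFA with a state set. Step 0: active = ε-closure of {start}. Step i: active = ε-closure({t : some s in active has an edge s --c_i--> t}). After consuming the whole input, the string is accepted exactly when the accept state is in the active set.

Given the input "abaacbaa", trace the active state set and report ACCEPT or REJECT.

Answer: REJECT

Trace:
initial (ε-close {0}): {0}
'a' @ 1: {1,2,3,4}  ✓accept
'b' @ 2: {}  — no active states
rest 'aacbaa' ignored (set empty)
after full input: {}  (accept=3 not in)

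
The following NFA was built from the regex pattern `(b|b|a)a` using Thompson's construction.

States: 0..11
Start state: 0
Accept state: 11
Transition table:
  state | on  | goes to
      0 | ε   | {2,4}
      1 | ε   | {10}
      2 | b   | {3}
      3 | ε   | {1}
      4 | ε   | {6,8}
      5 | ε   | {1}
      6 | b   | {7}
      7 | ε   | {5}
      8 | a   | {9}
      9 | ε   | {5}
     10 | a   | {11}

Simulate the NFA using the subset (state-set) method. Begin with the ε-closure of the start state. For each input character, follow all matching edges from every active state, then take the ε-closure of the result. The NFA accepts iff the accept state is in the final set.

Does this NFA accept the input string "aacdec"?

start: ε-closure({0}) = {0,2,4,6,8}
'a' @ 1: {1,5,9,10}
'a' @ 2: {11}  (accept∈set)
'c' @ 3: {}  — state set empty
rest 'dec' ignored (set empty)
after full input: {}  (accept=11 not in)

Answer: REJECT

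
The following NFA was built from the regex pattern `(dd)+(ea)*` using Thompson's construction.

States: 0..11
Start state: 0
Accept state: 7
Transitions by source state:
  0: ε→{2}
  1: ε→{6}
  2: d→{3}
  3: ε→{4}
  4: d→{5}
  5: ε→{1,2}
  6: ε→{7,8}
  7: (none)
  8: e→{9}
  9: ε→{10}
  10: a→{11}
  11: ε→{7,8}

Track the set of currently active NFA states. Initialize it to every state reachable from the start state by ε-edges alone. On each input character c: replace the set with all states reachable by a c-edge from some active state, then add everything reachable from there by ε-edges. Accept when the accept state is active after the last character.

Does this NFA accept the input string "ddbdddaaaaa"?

start: ε-closure({0}) = {0,2}
'd' @ 1: {3,4}
'd' @ 2: {1,2,5,6,7,8}  [accepting]
'b' @ 3: {}  — no active states
rest 'dddaaaaa' ignored (set empty)
final: {}; accept 7 not in set

Answer: REJECT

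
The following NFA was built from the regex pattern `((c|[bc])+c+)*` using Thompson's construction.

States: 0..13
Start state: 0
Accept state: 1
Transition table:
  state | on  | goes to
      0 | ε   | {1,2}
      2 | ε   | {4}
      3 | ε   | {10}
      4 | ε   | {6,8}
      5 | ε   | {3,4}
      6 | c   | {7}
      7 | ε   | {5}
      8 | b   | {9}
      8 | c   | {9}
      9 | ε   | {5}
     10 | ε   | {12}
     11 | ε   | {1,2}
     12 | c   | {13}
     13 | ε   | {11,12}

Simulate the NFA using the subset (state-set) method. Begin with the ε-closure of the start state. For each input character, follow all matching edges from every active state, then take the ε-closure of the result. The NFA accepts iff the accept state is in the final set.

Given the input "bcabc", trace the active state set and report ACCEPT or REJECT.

initial (ε-close {0}): {0,1,2,4,6,8}
'b' @ 1: {3,4,5,6,8,9,10,12}
'c' @ 2: {1,2,3,4,5,6,7,8,9,10,11,12,13}  [accepting]
'a' @ 3: {}  — state set empty
rest 'bc' ignored (set empty)
final: {}; accept 1 not in set

Answer: REJECT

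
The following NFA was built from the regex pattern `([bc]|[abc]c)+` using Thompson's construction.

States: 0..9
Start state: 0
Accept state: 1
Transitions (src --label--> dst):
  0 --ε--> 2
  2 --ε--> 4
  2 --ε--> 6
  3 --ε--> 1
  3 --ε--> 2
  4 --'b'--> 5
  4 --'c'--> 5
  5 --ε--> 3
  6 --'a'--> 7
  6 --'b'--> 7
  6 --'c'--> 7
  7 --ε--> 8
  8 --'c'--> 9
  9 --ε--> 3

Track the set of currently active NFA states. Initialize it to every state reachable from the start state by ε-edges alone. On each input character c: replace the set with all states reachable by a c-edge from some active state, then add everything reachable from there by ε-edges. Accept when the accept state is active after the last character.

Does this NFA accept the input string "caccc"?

Answer: ACCEPT

Steps:
initial (ε-close {0}): {0,2,4,6}
'c' @ 1: {1,2,3,4,5,6,7,8}  [accepting]
'a' @ 2: {7,8}
'c' @ 3: {1,2,3,4,6,9}  [accepting]
'c' @ 4: {1,2,3,4,5,6,7,8}  [accepting]
'c' @ 5: {1,2,3,4,5,6,7,8,9}  [accepting]
final: {1,2,3,4,5,6,7,8,9}; accept 1 in set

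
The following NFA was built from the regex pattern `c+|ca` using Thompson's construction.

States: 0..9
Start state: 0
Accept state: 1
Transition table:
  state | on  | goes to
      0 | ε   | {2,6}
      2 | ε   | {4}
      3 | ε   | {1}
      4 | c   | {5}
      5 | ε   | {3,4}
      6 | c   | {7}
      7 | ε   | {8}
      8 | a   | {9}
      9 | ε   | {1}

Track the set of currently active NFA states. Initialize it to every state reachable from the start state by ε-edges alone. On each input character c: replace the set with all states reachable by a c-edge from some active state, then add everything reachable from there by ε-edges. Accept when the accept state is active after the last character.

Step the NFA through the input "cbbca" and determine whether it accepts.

Answer: REJECT

Trace:
start: ε-closure({0}) = {0,2,4,6}
'c' @ 1: {1,3,4,5,7,8}  (accept∈set)
'b' @ 2: {}  — no active states
rest 'bca' ignored (set empty)
after full input: {}  (accept=1 not in)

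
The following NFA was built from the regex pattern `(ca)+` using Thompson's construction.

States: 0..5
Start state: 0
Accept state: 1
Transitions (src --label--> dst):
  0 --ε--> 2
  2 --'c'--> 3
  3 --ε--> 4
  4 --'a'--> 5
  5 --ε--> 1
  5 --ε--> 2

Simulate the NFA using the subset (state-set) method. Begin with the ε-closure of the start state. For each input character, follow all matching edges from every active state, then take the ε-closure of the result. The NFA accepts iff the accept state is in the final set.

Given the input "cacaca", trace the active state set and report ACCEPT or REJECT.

start: ε-closure({0}) = {0,2}
'c' @ 1: {3,4}
'a' @ 2: {1,2,5}  ✓accept
'c' @ 3: {3,4}
'a' @ 4: {1,2,5}  ✓accept
'c' @ 5: {3,4}
'a' @ 6: {1,2,5}  ✓accept
final: {1,2,5}; accept 1 in set

Answer: ACCEPT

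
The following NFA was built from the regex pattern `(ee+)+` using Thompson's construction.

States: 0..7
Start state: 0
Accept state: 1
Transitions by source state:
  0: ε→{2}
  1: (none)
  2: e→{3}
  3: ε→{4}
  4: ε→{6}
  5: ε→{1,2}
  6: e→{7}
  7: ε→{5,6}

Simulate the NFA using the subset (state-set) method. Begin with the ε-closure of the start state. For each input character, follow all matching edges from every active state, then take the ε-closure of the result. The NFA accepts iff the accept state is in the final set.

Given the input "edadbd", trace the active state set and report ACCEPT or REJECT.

Answer: REJECT

Trace:
start: ε-closure({0}) = {0,2}
'e' @ 1: {3,4,6}
'd' @ 2: {}  — no active states
rest 'adbd' ignored (set empty)
end set {} — state 1 not in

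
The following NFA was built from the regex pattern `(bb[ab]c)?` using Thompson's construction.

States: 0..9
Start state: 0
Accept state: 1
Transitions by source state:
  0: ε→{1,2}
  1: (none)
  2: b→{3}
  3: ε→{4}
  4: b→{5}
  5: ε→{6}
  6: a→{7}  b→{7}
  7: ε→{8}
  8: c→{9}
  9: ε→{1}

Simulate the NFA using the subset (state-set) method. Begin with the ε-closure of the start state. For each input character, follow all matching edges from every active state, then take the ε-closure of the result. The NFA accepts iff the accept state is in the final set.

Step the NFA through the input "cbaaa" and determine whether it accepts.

Answer: REJECT

Trace:
initial (ε-close {0}): {0,1,2}
'c' @ 1: {}  — state set empty
rest 'baaa' ignored (set empty)
final: {}; accept 1 not in set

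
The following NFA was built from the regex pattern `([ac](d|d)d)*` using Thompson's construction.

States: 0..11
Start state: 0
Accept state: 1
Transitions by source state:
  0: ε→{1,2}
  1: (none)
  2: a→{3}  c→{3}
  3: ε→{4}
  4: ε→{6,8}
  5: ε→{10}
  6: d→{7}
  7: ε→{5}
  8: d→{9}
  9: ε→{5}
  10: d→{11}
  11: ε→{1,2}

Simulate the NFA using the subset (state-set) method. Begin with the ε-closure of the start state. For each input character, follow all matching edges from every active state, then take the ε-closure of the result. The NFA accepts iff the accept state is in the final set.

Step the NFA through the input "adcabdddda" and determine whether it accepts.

Answer: REJECT

Steps:
S₀ = ε-closure({0}) = {0,1,2}
'a' @ 1: {3,4,6,8}
'd' @ 2: {5,7,9,10}
'c' @ 3: {}  — state set empty
rest 'abdddda' ignored (set empty)
after full input: {}  (accept=1 not in)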